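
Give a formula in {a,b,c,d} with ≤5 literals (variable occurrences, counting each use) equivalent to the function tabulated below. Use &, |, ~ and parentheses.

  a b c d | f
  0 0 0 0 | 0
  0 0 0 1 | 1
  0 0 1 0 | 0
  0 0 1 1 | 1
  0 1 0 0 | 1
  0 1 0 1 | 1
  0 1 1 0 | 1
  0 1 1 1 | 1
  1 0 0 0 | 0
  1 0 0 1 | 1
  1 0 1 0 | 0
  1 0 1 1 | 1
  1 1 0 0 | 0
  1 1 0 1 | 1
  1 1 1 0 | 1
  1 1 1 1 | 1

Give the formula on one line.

(((~a | c) | d) & (d | b))

  ~a = 1111111100000000
  (~a | c) = 1111111100110011
  ((~a | c) | d) = 1111111101110111
  (d | b) = 0101111101011111
  (((~a | c) | d) & (d | b)) = 0101111101010111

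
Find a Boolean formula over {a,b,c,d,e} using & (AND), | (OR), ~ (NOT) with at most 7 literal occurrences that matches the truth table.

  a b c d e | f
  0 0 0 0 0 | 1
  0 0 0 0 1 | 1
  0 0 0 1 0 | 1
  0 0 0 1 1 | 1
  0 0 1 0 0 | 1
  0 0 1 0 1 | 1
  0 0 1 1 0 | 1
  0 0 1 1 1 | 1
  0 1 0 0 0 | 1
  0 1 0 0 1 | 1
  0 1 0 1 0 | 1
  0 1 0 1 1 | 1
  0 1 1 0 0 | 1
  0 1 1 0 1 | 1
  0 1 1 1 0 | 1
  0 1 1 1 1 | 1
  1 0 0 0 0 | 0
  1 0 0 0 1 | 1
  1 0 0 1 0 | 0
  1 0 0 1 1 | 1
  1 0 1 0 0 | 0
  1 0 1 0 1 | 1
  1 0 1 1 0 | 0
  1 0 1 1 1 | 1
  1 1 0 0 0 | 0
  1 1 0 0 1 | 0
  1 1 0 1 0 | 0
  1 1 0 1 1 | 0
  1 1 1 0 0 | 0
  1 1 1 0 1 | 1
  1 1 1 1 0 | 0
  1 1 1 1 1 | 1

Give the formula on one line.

((e & (c | ~b)) | ~a)

  ~b = 11111111000000001111111100000000
  (c | ~b) = 11111111000011111111111100001111
  (e & (c | ~b)) = 01010101000001010101010100000101
  ~a = 11111111111111110000000000000000
  ((e & (c | ~b)) | ~a) = 11111111111111110101010100000101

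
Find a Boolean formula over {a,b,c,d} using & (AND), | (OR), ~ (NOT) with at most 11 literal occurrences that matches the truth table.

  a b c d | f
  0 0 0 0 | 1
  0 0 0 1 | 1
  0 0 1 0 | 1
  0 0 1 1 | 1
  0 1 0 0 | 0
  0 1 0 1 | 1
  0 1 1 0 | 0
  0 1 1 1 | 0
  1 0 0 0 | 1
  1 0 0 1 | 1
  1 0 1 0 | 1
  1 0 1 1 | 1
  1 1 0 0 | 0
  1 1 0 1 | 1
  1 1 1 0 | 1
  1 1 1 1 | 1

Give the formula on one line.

  (b | d) = 0101111101011111
  ((b | d) & c) = 0001001100010011
  (d | ((b | d) & c)) = 0101011101010111
  ~a = 1111111100000000
  ~c = 1100110011001100
  (~a & ~c) = 1100110000000000
  (a | (~a & ~c)) = 1100110011111111
  ((d | ((b | d) & c)) & (a | (~a & ~c))) = 0100010001010111
  ~b = 1111000011110000
  (((d | ((b | d) & c)) & (a | (~a & ~c))) | ~b) = 1111010011110111

(((d | ((b | d) & c)) & (a | (~a & ~c))) | ~b)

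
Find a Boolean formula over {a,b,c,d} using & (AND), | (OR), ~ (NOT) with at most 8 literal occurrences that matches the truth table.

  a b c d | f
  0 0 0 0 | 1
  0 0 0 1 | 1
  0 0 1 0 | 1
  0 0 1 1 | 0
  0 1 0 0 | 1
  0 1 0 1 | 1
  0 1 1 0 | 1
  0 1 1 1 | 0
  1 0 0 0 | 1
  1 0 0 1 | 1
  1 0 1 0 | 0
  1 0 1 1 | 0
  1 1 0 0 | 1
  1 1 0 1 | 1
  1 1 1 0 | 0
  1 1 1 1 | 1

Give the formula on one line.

  ~d = 1010101010101010
  ~a = 1111111100000000
  (~d & ~a) = 1010101000000000
  ~c = 1100110011001100
  ((~d & ~a) | ~c) = 1110111011001100
  (b & d) = 0000010100000101
  ((b & d) & a) = 0000000000000101
  (((~d & ~a) | ~c) | ((b & d) & a)) = 1110111011001101

(((~d & ~a) | ~c) | ((b & d) & a))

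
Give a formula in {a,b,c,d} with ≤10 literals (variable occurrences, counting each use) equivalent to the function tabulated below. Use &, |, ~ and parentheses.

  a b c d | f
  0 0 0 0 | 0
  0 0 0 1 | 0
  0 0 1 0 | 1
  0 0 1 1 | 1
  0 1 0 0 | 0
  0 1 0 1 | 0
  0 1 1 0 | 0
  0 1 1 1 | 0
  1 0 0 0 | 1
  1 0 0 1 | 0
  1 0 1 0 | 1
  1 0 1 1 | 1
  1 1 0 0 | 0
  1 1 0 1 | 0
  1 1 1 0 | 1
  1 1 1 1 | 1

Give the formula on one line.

((((a & b) & c) | ((a | c) & ~b)) & (c | ~d))

  (a & b) = 0000000000001111
  ((a & b) & c) = 0000000000000011
  (a | c) = 0011001111111111
  ~b = 1111000011110000
  ((a | c) & ~b) = 0011000011110000
  (((a & b) & c) | ((a | c) & ~b)) = 0011000011110011
  ~d = 1010101010101010
  (c | ~d) = 1011101110111011
  ((((a & b) & c) | ((a | c) & ~b)) & (c | ~d)) = 0011000010110011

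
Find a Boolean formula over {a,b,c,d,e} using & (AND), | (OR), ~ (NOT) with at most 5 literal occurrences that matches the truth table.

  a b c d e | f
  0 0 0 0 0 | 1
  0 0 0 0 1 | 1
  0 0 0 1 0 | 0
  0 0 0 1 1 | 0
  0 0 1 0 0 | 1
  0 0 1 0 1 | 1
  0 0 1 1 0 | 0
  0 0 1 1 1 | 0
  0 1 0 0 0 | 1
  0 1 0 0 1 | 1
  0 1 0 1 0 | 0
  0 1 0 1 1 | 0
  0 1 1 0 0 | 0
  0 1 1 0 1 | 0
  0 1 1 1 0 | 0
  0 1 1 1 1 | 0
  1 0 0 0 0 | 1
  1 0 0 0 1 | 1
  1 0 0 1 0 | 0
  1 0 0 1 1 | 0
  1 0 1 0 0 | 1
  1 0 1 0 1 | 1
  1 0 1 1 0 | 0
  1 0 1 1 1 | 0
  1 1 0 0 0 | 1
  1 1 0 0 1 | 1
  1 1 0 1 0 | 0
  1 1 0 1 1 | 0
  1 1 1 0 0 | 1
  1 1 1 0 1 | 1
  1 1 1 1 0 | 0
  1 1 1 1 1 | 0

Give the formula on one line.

(((~b | a) | (~c & b)) & ~d)

  ~b = 11111111000000001111111100000000
  (~b | a) = 11111111000000001111111111111111
  ~c = 11110000111100001111000011110000
  (~c & b) = 00000000111100000000000011110000
  ((~b | a) | (~c & b)) = 11111111111100001111111111111111
  ~d = 11001100110011001100110011001100
  (((~b | a) | (~c & b)) & ~d) = 11001100110000001100110011001100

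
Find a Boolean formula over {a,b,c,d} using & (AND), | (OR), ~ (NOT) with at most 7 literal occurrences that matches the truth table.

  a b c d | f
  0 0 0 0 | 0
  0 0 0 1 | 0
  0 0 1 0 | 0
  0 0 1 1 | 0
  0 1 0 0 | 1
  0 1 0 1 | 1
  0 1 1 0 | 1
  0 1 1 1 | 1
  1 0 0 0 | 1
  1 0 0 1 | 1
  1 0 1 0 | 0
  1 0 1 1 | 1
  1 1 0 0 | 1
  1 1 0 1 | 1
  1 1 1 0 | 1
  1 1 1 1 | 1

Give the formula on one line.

  ~c = 1100110011001100
  (d | ~c) = 1101110111011101
  (a & (d | ~c)) = 0000000011011101
  ((a & (d | ~c)) | b) = 0000111111011111

((a & (d | ~c)) | b)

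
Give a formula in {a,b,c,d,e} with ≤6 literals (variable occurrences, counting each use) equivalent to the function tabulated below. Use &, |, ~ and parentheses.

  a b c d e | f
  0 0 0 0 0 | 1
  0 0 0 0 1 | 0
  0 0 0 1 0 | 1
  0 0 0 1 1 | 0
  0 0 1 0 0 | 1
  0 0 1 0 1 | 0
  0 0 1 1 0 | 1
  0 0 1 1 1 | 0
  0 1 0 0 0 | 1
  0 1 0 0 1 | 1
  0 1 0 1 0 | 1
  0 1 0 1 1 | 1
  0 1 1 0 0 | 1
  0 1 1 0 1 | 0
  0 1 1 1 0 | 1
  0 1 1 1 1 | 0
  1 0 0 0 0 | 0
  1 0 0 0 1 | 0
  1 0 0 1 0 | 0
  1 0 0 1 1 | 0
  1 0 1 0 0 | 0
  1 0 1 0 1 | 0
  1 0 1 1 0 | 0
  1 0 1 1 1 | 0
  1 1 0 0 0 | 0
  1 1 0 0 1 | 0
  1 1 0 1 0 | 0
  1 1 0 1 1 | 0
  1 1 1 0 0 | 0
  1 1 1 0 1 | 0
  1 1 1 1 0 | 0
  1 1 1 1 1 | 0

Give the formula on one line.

(((~c & (b & e)) | ~e) & ~a)

  ~c = 11110000111100001111000011110000
  (b & e) = 00000000010101010000000001010101
  (~c & (b & e)) = 00000000010100000000000001010000
  ~e = 10101010101010101010101010101010
  ((~c & (b & e)) | ~e) = 10101010111110101010101011111010
  ~a = 11111111111111110000000000000000
  (((~c & (b & e)) | ~e) & ~a) = 10101010111110100000000000000000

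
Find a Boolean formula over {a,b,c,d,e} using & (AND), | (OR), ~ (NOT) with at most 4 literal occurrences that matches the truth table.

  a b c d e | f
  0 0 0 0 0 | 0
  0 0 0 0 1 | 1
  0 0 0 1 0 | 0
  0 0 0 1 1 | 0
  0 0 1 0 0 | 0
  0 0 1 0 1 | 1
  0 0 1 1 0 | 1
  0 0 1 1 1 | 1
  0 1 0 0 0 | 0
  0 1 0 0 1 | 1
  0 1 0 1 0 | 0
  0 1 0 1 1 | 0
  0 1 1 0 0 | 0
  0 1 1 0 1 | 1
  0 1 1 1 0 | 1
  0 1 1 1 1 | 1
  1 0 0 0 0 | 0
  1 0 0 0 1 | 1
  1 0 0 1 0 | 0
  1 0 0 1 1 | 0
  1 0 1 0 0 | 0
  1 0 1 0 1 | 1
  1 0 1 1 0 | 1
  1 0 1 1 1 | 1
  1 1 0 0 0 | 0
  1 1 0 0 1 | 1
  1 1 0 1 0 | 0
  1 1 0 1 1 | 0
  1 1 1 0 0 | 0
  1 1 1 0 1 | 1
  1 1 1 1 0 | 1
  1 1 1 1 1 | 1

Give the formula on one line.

  (c & d) = 00000011000000110000001100000011
  ~d = 11001100110011001100110011001100
  (~d & e) = 01000100010001000100010001000100
  ((c & d) | (~d & e)) = 01000111010001110100011101000111

((c & d) | (~d & e))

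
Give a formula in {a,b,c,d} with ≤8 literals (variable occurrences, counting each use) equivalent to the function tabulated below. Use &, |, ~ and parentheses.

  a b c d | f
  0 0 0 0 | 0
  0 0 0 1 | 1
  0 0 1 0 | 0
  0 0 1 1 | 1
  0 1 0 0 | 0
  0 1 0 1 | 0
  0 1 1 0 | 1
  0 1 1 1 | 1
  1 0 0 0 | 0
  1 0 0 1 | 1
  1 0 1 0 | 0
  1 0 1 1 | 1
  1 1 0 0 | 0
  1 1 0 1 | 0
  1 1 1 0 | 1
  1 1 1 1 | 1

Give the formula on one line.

  ~b = 1111000011110000
  (~b & d) = 0101000001010000
  ~a = 1111111100000000
  (d & ~a) = 0101010100000000
  (b | (d & ~a)) = 0101111100001111
  ((b | (d & ~a)) & c) = 0001001100000011
  ((~b & d) | ((b | (d & ~a)) & c)) = 0101001101010011

((~b & d) | ((b | (d & ~a)) & c))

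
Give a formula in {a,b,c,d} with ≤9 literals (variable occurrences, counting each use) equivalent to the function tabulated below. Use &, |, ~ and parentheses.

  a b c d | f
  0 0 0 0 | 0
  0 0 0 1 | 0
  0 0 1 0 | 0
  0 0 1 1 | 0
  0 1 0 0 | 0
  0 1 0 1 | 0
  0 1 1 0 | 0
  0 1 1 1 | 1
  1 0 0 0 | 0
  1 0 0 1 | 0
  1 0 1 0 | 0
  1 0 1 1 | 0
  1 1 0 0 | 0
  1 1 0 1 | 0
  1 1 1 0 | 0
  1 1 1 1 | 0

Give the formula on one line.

  (d & c) = 0001000100010001
  ((d & c) & b) = 0000000100000001
  ~d = 1010101010101010
  ~b = 1111000011110000
  (~b | c) = 1111001111110011
  ~c = 1100110011001100
  ~a = 1111111100000000
  (~c | ~a) = 1111111111001100
  ((~b | c) & (~c | ~a)) = 1111001111000000
  (~d | ((~b | c) & (~c | ~a))) = 1111101111101010
  (((d & c) & b) & (~d | ((~b | c) & (~c | ~a)))) = 0000000100000000

(((d & c) & b) & (~d | ((~b | c) & (~c | ~a))))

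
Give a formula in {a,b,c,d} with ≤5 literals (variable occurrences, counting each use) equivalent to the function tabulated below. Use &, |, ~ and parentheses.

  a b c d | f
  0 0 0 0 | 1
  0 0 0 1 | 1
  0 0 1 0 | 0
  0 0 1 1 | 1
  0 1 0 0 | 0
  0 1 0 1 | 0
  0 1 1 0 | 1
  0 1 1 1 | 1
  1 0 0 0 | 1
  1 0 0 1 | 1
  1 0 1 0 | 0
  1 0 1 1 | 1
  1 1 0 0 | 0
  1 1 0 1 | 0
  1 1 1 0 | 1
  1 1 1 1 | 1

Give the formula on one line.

((c | ~b) & (d | (~c | b)))

  ~b = 1111000011110000
  (c | ~b) = 1111001111110011
  ~c = 1100110011001100
  (~c | b) = 1100111111001111
  (d | (~c | b)) = 1101111111011111
  ((c | ~b) & (d | (~c | b))) = 1101001111010011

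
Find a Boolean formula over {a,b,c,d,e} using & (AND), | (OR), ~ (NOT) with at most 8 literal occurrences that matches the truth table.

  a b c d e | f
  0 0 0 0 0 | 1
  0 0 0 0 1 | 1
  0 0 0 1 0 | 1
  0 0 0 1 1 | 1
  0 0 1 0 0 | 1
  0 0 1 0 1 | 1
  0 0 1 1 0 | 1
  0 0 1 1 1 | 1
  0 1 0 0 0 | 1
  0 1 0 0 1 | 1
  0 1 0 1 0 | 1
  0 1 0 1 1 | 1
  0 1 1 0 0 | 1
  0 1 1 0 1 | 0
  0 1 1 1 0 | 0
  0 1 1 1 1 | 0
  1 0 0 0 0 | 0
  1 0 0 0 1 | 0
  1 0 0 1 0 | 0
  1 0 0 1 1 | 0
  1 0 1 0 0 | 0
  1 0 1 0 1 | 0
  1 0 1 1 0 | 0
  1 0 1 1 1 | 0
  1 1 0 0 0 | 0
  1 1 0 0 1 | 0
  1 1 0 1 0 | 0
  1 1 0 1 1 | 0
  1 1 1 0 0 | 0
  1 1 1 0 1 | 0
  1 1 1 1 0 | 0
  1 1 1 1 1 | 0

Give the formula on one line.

(((~b | ~c) | (~d & (~e | (b & d)))) & ~a)

  ~b = 11111111000000001111111100000000
  ~c = 11110000111100001111000011110000
  (~b | ~c) = 11111111111100001111111111110000
  ~d = 11001100110011001100110011001100
  ~e = 10101010101010101010101010101010
  (b & d) = 00000000001100110000000000110011
  (~e | (b & d)) = 10101010101110111010101010111011
  (~d & (~e | (b & d))) = 10001000100010001000100010001000
  ((~b | ~c) | (~d & (~e | (b & d)))) = 11111111111110001111111111111000
  ~a = 11111111111111110000000000000000
  (((~b | ~c) | (~d & (~e | (b & d)))) & ~a) = 11111111111110000000000000000000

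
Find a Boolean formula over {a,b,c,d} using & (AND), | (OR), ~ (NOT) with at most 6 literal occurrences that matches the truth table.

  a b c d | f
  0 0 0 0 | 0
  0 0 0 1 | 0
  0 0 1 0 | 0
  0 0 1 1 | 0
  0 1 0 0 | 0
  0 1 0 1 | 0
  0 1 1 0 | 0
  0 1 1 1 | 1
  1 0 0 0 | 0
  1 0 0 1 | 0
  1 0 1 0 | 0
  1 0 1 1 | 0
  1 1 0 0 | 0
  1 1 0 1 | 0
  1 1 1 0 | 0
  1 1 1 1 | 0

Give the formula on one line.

  (c | a) = 0011001111111111
  ~a = 1111111100000000
  (b & d) = 0000010100000101
  (~a & (b & d)) = 0000010100000000
  ((c | a) & (~a & (b & d))) = 0000000100000000

((c | a) & (~a & (b & d)))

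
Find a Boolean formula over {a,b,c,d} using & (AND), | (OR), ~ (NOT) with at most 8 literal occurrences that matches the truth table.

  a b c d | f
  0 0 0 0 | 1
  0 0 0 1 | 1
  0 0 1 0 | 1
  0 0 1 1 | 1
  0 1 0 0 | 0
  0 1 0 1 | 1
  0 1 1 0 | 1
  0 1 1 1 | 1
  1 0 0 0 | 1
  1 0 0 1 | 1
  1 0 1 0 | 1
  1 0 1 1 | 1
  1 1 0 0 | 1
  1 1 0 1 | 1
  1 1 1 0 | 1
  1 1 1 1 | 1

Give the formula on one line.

((~b | ((b | c) & (d | c))) | a)

  ~b = 1111000011110000
  (b | c) = 0011111100111111
  (d | c) = 0111011101110111
  ((b | c) & (d | c)) = 0011011100110111
  (~b | ((b | c) & (d | c))) = 1111011111110111
  ((~b | ((b | c) & (d | c))) | a) = 1111011111111111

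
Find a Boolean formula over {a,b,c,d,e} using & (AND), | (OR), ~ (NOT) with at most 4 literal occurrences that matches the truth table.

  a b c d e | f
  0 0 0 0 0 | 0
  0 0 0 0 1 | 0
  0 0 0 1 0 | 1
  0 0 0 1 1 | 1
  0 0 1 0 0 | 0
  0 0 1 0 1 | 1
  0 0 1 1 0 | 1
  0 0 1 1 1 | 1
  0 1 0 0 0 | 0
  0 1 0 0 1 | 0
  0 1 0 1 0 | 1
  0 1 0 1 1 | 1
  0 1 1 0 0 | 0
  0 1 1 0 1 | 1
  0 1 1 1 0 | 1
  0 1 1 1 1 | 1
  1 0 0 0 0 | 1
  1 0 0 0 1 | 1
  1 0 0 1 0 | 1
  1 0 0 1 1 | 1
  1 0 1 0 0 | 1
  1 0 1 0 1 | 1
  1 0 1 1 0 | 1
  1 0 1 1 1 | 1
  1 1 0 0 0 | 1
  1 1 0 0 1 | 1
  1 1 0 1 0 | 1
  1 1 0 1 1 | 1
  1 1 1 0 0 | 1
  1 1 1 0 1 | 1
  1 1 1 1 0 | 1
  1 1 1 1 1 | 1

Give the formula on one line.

  (d | a) = 00110011001100111111111111111111
  (c & e) = 00000101000001010000010100000101
  ((d | a) | (c & e)) = 00110111001101111111111111111111

((d | a) | (c & e))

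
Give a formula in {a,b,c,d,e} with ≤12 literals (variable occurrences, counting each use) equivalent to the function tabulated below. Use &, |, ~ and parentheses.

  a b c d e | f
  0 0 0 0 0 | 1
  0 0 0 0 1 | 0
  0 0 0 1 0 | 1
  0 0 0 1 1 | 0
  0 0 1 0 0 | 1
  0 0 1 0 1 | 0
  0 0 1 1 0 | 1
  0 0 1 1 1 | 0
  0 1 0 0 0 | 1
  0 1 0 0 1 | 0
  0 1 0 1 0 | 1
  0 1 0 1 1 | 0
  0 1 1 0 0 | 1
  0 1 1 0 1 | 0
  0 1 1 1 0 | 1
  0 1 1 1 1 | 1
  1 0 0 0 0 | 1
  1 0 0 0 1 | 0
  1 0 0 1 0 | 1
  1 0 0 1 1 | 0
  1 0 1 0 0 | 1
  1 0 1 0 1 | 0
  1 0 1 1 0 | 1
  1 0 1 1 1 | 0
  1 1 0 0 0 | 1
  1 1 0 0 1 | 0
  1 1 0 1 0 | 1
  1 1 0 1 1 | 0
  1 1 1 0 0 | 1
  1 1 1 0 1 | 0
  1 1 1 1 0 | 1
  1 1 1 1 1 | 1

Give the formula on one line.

(~e | ((((d & b) & c) & e) | ((~e & (b | c)) & d)))

  ~e = 10101010101010101010101010101010
  (d & b) = 00000000001100110000000000110011
  ((d & b) & c) = 00000000000000110000000000000011
  (((d & b) & c) & e) = 00000000000000010000000000000001
  (b | c) = 00001111111111110000111111111111
  (~e & (b | c)) = 00001010101010100000101010101010
  ((~e & (b | c)) & d) = 00000010001000100000001000100010
  ((((d & b) & c) & e) | ((~e & (b | c)) & d)) = 00000010001000110000001000100011
  (~e | ((((d & b) & c) & e) | ((~e & (b | c)) & d))) = 10101010101010111010101010101011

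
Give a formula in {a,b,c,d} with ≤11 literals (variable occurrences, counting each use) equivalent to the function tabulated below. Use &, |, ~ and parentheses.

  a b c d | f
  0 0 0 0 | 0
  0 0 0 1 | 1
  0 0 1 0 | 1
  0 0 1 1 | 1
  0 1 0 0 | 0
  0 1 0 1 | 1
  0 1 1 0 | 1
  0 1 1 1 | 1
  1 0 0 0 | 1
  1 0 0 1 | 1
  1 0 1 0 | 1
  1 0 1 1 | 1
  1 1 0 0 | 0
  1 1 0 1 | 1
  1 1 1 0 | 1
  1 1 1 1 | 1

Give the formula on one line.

  (c | d) = 0111011101110111
  ~b = 1111000011110000
  (~b & a) = 0000000011110000
  (c | (~b & a)) = 0011001111110011
  (b | (c | (~b & a))) = 0011111111111111
  (~b & (b | (c | (~b & a)))) = 0011000011110000
  ~c = 1100110011001100
  ~a = 1111111100000000
  (~c | ~a) = 1111111111001100
  ((~b & (b | (c | (~b & a)))) & (~c | ~a)) = 0011000011000000
  ((c | d) | ((~b & (b | (c | (~b & a)))) & (~c | ~a))) = 0111011111110111

((c | d) | ((~b & (b | (c | (~b & a)))) & (~c | ~a)))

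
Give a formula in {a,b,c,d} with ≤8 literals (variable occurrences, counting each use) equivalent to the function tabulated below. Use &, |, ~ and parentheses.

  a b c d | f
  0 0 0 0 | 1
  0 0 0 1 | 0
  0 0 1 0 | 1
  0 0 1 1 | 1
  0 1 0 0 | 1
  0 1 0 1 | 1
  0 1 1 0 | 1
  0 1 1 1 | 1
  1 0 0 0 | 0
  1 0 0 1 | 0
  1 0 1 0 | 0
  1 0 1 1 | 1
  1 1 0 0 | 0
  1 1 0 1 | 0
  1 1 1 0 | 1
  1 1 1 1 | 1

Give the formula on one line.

  ~a = 1111111100000000
  ~d = 1010101010101010
  (~a & ~d) = 1010101000000000
  (b & ~a) = 0000111100000000
  ((~a & ~d) | (b & ~a)) = 1010111100000000
  (c & d) = 0001000100010001
  (b | (c & d)) = 0001111100011111
  (c & (b | (c & d))) = 0001001100010011
  (((~a & ~d) | (b & ~a)) | (c & (b | (c & d)))) = 1011111100010011

(((~a & ~d) | (b & ~a)) | (c & (b | (c & d))))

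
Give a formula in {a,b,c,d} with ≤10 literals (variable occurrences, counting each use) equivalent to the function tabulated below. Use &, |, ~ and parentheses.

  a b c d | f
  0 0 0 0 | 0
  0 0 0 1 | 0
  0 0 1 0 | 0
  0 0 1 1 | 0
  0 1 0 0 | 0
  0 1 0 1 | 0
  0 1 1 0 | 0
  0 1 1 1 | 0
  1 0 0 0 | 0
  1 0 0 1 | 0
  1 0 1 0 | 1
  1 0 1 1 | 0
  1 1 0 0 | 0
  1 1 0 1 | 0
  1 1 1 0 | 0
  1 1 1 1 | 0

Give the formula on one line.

  ~b = 1111000011110000
  (~b | c) = 1111001111110011
  (d | c) = 0111011101110111
  ((~b | c) & (d | c)) = 0111001101110011
  (d | ((~b | c) & (d | c))) = 0111011101110111
  ~c = 1100110011001100
  (~c | ~b) = 1111110011111100
  ~d = 1010101010101010
  ((~c | ~b) & ~d) = 1010100010101000
  ((d | ((~b | c) & (d | c))) & ((~c | ~b) & ~d)) = 0010000000100000
  (((d | ((~b | c) & (d | c))) & ((~c | ~b) & ~d)) & a) = 0000000000100000

(((d | ((~b | c) & (d | c))) & ((~c | ~b) & ~d)) & a)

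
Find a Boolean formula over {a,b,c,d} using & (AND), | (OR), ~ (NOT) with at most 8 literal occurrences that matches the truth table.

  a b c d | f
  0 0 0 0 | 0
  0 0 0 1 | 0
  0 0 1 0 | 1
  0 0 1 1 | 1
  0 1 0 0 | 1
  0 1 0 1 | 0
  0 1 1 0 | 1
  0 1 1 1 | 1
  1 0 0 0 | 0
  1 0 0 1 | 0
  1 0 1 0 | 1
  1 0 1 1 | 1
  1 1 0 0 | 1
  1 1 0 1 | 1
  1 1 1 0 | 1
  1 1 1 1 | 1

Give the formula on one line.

((~d | (c | a)) & (b | c))

  ~d = 1010101010101010
  (c | a) = 0011001111111111
  (~d | (c | a)) = 1011101111111111
  (b | c) = 0011111100111111
  ((~d | (c | a)) & (b | c)) = 0011101100111111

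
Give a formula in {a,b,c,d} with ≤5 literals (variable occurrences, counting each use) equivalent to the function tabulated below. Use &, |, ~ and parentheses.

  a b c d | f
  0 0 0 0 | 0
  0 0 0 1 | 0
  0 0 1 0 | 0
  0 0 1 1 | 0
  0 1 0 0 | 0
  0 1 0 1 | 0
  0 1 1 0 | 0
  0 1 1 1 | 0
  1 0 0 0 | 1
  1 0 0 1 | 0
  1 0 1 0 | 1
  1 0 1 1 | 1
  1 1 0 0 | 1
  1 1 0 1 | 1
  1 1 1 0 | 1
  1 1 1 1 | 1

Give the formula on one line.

  (b & d) = 0000010100000101
  (c | (b & d)) = 0011011100110111
  ~d = 1010101010101010
  ((c | (b & d)) | ~d) = 1011111110111111
  (((c | (b & d)) | ~d) & a) = 0000000010111111

(((c | (b & d)) | ~d) & a)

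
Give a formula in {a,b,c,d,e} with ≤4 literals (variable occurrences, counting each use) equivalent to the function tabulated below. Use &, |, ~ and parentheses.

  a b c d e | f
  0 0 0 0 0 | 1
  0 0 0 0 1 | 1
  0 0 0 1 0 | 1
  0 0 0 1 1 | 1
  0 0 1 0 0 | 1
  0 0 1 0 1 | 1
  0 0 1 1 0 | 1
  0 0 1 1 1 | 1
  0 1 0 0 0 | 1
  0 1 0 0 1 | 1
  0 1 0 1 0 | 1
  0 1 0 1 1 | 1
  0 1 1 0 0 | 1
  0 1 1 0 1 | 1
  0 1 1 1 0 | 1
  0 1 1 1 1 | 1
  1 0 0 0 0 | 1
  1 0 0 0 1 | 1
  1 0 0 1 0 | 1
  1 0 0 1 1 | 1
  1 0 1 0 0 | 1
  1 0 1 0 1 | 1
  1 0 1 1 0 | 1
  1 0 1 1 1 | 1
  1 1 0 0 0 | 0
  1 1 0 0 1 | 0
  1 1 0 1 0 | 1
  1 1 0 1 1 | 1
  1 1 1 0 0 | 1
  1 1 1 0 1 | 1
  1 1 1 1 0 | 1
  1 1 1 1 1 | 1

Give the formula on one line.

  ~a = 11111111111111110000000000000000
  (~a | d) = 11111111111111110011001100110011
  ~b = 11111111000000001111111100000000
  (c | ~b) = 11111111000011111111111100001111
  ((~a | d) | (c | ~b)) = 11111111111111111111111100111111

((~a | d) | (c | ~b))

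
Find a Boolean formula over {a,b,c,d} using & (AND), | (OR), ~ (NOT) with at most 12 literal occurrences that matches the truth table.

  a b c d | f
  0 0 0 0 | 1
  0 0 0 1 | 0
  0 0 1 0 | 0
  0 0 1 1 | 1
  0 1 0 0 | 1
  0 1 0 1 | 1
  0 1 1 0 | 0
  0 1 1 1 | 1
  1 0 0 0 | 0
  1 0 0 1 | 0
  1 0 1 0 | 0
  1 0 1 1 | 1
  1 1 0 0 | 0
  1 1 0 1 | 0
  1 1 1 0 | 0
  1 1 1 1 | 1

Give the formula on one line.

  (c & d) = 0001000100010001
  ~d = 1010101010101010
  ~b = 1111000011110000
  (~d & ~b) = 1010000010100000
  ((~d & ~b) | b) = 1010111110101111
  ~a = 1111111100000000
  (~a | c) = 1111111100110011
  (((~d & ~b) | b) & (~a | c)) = 1010111100100011
  ((c & d) | (((~d & ~b) | b) & (~a | c))) = 1011111100110011
  ~c = 1100110011001100
  (d | ~c) = 1101110111011101
  (((c & d) | (((~d & ~b) | b) & (~a | c))) & (d | ~c)) = 1001110100010001

(((c & d) | (((~d & ~b) | b) & (~a | c))) & (d | ~c))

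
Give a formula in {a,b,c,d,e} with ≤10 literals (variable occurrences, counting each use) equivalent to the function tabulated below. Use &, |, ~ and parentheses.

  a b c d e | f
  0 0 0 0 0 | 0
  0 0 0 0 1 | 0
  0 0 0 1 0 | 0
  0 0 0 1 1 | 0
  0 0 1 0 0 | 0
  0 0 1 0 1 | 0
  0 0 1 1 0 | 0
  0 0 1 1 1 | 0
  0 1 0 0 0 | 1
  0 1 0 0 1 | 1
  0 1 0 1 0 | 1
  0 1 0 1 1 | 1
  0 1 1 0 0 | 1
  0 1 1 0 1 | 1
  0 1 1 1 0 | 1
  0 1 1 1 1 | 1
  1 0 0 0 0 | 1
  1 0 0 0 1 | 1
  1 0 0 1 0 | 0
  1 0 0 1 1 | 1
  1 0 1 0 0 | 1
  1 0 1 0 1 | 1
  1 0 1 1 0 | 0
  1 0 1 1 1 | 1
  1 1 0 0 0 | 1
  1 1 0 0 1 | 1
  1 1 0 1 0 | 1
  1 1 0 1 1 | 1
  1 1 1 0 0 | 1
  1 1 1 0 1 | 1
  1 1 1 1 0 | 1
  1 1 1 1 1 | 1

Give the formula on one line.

((((d & ~a) | (~b & a)) & ~d) | (b | (e & a)))

  ~a = 11111111111111110000000000000000
  (d & ~a) = 00110011001100110000000000000000
  ~b = 11111111000000001111111100000000
  (~b & a) = 00000000000000001111111100000000
  ((d & ~a) | (~b & a)) = 00110011001100111111111100000000
  ~d = 11001100110011001100110011001100
  (((d & ~a) | (~b & a)) & ~d) = 00000000000000001100110000000000
  (e & a) = 00000000000000000101010101010101
  (b | (e & a)) = 00000000111111110101010111111111
  ((((d & ~a) | (~b & a)) & ~d) | (b | (e & a))) = 00000000111111111101110111111111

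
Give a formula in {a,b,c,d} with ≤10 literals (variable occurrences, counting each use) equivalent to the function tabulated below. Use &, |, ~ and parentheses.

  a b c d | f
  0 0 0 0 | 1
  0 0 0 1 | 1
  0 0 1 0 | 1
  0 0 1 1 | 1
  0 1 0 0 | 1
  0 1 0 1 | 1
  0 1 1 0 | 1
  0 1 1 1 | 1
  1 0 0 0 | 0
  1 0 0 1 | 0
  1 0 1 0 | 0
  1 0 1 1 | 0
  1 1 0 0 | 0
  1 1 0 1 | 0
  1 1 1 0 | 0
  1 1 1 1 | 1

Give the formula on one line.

(((b & a) & ((((b | a) & ~a) & ~c) | (c & d))) | ~a)

  (b & a) = 0000000000001111
  (b | a) = 0000111111111111
  ~a = 1111111100000000
  ((b | a) & ~a) = 0000111100000000
  ~c = 1100110011001100
  (((b | a) & ~a) & ~c) = 0000110000000000
  (c & d) = 0001000100010001
  ((((b | a) & ~a) & ~c) | (c & d)) = 0001110100010001
  ((b & a) & ((((b | a) & ~a) & ~c) | (c & d))) = 0000000000000001
  (((b & a) & ((((b | a) & ~a) & ~c) | (c & d))) | ~a) = 1111111100000001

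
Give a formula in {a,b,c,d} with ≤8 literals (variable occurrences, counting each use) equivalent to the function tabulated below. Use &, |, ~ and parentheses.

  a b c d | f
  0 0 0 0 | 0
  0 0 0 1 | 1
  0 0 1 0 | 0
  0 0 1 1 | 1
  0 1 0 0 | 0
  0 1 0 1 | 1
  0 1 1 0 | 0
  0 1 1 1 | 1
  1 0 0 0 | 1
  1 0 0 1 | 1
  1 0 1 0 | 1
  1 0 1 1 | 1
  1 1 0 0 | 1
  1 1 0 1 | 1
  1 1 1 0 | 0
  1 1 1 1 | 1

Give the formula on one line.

  ~b = 1111000011110000
  (a & ~b) = 0000000011110000
  ~c = 1100110011001100
  (~c & a) = 0000000011001100
  ((a & ~b) | (~c & a)) = 0000000011111100
  (((a & ~b) | (~c & a)) | d) = 0101010111111101

(((a & ~b) | (~c & a)) | d)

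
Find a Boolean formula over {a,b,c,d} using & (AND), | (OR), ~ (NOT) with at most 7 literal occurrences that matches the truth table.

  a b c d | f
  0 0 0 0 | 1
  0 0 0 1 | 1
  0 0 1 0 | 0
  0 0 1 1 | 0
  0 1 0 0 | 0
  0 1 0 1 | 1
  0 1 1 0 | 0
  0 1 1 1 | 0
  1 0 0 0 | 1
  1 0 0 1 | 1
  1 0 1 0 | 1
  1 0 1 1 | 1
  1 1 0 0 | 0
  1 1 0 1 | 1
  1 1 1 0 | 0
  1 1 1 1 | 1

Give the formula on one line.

  ~b = 1111000011110000
  (~b | d) = 1111010111110101
  ~c = 1100110011001100
  (a | ~c) = 1100110011111111
  ((~b | d) & (a | ~c)) = 1100010011110101

((~b | d) & (a | ~c))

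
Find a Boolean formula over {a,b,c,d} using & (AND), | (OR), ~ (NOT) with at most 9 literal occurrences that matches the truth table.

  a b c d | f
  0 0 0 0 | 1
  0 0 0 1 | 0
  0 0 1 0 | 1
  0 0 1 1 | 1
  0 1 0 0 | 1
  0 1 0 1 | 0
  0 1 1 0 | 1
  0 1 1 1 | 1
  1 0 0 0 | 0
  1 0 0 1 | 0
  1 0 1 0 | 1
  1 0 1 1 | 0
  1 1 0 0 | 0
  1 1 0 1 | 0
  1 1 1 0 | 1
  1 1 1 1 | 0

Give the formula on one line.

((~a & (~d | c)) | (c & (~d & a)))

  ~a = 1111111100000000
  ~d = 1010101010101010
  (~d | c) = 1011101110111011
  (~a & (~d | c)) = 1011101100000000
  (~d & a) = 0000000010101010
  (c & (~d & a)) = 0000000000100010
  ((~a & (~d | c)) | (c & (~d & a))) = 1011101100100010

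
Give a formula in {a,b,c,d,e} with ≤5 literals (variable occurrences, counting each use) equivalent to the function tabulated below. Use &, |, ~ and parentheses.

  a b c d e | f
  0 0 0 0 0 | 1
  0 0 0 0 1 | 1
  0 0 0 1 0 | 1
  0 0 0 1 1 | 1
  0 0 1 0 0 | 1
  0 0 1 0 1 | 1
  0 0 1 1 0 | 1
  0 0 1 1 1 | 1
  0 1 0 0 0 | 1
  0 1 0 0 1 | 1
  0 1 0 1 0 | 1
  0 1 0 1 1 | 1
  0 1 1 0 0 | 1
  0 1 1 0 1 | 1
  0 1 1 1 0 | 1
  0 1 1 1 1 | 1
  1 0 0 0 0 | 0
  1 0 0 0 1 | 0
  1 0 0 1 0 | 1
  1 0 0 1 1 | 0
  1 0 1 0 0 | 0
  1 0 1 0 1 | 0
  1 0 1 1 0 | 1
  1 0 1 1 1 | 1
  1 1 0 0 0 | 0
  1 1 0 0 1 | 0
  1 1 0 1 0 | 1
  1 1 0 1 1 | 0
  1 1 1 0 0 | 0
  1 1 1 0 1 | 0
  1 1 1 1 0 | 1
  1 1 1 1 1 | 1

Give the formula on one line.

  ~a = 11111111111111110000000000000000
  (~a | d) = 11111111111111110011001100110011
  ~e = 10101010101010101010101010101010
  (~e | ~a) = 11111111111111111010101010101010
  ((~e | ~a) | c) = 11111111111111111010111110101111
  ((~a | d) & ((~e | ~a) | c)) = 11111111111111110010001100100011

((~a | d) & ((~e | ~a) | c))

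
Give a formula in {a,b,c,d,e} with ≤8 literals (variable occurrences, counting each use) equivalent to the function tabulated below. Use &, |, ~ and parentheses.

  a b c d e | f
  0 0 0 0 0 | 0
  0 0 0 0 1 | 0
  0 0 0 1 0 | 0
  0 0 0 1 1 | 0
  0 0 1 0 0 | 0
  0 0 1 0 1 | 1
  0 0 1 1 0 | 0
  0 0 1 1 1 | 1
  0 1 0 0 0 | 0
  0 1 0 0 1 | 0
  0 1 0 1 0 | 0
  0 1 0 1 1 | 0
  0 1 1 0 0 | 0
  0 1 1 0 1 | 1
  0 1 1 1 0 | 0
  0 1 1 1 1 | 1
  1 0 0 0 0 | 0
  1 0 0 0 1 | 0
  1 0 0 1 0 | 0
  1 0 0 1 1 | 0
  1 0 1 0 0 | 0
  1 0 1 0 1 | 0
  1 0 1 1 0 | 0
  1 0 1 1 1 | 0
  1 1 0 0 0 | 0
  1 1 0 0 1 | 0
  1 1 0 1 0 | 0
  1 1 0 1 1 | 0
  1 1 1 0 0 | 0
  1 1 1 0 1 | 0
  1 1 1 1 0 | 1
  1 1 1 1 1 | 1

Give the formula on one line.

((c & (e | a)) & (~a | (d & (b | ~a))))

  (e | a) = 01010101010101011111111111111111
  (c & (e | a)) = 00000101000001010000111100001111
  ~a = 11111111111111110000000000000000
  (b | ~a) = 11111111111111110000000011111111
  (d & (b | ~a)) = 00110011001100110000000000110011
  (~a | (d & (b | ~a))) = 11111111111111110000000000110011
  ((c & (e | a)) & (~a | (d & (b | ~a)))) = 00000101000001010000000000000011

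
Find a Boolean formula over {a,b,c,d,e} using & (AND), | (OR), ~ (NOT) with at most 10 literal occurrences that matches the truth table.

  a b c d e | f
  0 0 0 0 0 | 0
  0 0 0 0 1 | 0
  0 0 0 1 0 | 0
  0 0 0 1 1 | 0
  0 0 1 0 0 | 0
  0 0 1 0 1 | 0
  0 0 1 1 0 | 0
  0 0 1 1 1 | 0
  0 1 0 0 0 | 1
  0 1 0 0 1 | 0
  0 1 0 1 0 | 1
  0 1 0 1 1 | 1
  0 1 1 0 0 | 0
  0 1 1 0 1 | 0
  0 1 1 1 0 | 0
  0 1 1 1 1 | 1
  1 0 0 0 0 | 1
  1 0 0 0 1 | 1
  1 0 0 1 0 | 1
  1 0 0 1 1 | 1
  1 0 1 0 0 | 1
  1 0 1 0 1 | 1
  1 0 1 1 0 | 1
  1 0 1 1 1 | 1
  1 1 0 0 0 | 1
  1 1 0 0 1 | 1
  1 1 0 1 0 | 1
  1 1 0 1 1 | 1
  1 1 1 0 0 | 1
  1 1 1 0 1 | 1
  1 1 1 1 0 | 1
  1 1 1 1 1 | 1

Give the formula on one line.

(((e & (a | d)) & b) | (a | ((~c & b) & ~e)))

  (a | d) = 00110011001100111111111111111111
  (e & (a | d)) = 00010001000100010101010101010101
  ((e & (a | d)) & b) = 00000000000100010000000001010101
  ~c = 11110000111100001111000011110000
  (~c & b) = 00000000111100000000000011110000
  ~e = 10101010101010101010101010101010
  ((~c & b) & ~e) = 00000000101000000000000010100000
  (a | ((~c & b) & ~e)) = 00000000101000001111111111111111
  (((e & (a | d)) & b) | (a | ((~c & b) & ~e))) = 00000000101100011111111111111111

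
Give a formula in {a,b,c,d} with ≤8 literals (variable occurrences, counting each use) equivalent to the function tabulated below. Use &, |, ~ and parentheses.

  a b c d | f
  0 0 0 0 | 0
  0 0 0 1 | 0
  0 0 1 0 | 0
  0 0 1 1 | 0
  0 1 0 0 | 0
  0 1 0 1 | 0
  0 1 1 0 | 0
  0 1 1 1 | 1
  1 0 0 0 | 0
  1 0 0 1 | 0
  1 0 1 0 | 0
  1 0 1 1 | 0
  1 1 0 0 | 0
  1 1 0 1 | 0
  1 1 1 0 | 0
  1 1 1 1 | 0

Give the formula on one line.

  (b & a) = 0000000000001111
  ~b = 1111000011110000
  (a & ~b) = 0000000011110000
  ((b & a) | (a & ~b)) = 0000000011111111
  (b & d) = 0000010100000101
  (((b & a) | (a & ~b)) | (b & d)) = 0000010111111111
  ~a = 1111111100000000
  (c & ~a) = 0011001100000000
  ((((b & a) | (a & ~b)) | (b & d)) & (c & ~a)) = 0000000100000000

((((b & a) | (a & ~b)) | (b & d)) & (c & ~a))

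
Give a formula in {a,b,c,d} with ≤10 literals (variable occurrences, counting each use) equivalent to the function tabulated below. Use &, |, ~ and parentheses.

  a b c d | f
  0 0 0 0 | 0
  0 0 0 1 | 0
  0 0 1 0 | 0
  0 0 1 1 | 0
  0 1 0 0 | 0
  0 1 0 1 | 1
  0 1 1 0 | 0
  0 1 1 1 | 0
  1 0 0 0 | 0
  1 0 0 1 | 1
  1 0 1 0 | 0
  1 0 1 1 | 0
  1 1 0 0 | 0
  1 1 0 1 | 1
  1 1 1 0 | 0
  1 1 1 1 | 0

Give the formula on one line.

  ~c = 1100110011001100
  (~c & d) = 0100010001000100
  ~d = 1010101010101010
  ~b = 1111000011110000
  (~d & ~b) = 1010000010100000
  ((~d & ~b) | b) = 1010111110101111
  (~c & ((~d & ~b) | b)) = 1000110010001100
  (a | (~c & ((~d & ~b) | b))) = 1000110011111111
  ((~c & d) & (a | (~c & ((~d & ~b) | b)))) = 0000010001000100

((~c & d) & (a | (~c & ((~d & ~b) | b))))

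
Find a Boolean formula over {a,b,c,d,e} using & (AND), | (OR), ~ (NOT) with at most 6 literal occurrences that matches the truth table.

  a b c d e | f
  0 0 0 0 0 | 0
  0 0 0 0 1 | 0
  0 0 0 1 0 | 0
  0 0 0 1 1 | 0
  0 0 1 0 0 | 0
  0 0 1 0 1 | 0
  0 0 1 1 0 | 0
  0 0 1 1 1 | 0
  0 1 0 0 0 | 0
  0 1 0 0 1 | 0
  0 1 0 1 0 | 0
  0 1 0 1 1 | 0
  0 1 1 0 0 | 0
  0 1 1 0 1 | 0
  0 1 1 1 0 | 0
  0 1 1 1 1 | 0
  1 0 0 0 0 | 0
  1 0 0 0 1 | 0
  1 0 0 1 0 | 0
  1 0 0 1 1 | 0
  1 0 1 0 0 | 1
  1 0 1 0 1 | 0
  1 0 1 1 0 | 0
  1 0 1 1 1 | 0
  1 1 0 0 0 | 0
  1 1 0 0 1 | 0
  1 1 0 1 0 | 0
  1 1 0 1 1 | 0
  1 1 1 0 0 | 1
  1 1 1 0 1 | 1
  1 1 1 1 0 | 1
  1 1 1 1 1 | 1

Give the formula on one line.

(((~d & ~e) | b) & (a & c))

  ~d = 11001100110011001100110011001100
  ~e = 10101010101010101010101010101010
  (~d & ~e) = 10001000100010001000100010001000
  ((~d & ~e) | b) = 10001000111111111000100011111111
  (a & c) = 00000000000000000000111100001111
  (((~d & ~e) | b) & (a & c)) = 00000000000000000000100000001111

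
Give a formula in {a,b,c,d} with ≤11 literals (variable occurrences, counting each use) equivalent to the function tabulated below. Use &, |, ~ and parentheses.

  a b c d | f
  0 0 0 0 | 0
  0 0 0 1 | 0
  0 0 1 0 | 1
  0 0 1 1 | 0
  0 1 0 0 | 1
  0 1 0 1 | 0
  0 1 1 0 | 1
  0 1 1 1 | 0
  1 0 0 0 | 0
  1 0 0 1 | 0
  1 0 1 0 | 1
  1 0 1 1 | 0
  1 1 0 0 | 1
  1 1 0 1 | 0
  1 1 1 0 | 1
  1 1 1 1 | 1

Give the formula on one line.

  ~d = 1010101010101010
  (c | ~d) = 1011101110111011
  ~b = 1111000011110000
  ((c | ~d) | ~b) = 1111101111111011
  ~c = 1100110011001100
  (a & b) = 0000000000001111
  (~c | (a & b)) = 1100110011001111
  ((~c | (a & b)) | ~d) = 1110111011101111
  (((c | ~d) | ~b) & ((~c | (a & b)) | ~d)) = 1110101011101011
  (b | c) = 0011111100111111
  ((((c | ~d) | ~b) & ((~c | (a & b)) | ~d)) & (b | c)) = 0010101000101011

((((c | ~d) | ~b) & ((~c | (a & b)) | ~d)) & (b | c))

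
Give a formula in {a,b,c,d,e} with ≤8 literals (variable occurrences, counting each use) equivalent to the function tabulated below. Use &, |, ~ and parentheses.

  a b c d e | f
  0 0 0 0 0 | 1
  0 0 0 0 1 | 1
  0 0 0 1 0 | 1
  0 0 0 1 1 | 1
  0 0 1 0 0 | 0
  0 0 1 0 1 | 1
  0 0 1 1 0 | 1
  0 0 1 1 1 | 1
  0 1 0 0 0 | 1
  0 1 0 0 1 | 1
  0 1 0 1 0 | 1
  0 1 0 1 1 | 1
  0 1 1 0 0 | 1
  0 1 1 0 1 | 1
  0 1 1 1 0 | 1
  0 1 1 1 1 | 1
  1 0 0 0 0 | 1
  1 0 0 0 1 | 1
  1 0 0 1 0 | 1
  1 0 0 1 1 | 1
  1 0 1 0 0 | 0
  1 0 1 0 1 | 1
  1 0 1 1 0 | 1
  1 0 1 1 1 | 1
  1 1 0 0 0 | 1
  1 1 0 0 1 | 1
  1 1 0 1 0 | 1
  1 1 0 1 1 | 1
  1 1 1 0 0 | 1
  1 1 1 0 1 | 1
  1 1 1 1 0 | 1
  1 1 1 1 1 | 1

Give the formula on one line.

((c & (b | e)) | ((~c | d) | e))

  (b | e) = 01010101111111110101010111111111
  (c & (b | e)) = 00000101000011110000010100001111
  ~c = 11110000111100001111000011110000
  (~c | d) = 11110011111100111111001111110011
  ((~c | d) | e) = 11110111111101111111011111110111
  ((c & (b | e)) | ((~c | d) | e)) = 11110111111111111111011111111111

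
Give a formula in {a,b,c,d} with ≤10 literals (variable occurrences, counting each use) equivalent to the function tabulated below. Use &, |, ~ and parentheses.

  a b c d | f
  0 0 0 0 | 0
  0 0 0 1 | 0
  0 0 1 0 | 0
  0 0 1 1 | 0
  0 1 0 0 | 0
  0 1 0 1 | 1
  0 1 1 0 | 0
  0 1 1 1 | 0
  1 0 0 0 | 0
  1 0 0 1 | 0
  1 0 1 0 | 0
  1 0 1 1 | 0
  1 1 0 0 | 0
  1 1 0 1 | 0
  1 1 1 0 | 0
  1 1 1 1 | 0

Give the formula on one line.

((((d & b) & (((~d | ~a) & b) | (c & ~a))) | c) & ~c)

  (d & b) = 0000010100000101
  ~d = 1010101010101010
  ~a = 1111111100000000
  (~d | ~a) = 1111111110101010
  ((~d | ~a) & b) = 0000111100001010
  (c & ~a) = 0011001100000000
  (((~d | ~a) & b) | (c & ~a)) = 0011111100001010
  ((d & b) & (((~d | ~a) & b) | (c & ~a))) = 0000010100000000
  (((d & b) & (((~d | ~a) & b) | (c & ~a))) | c) = 0011011100110011
  ~c = 1100110011001100
  ((((d & b) & (((~d | ~a) & b) | (c & ~a))) | c) & ~c) = 0000010000000000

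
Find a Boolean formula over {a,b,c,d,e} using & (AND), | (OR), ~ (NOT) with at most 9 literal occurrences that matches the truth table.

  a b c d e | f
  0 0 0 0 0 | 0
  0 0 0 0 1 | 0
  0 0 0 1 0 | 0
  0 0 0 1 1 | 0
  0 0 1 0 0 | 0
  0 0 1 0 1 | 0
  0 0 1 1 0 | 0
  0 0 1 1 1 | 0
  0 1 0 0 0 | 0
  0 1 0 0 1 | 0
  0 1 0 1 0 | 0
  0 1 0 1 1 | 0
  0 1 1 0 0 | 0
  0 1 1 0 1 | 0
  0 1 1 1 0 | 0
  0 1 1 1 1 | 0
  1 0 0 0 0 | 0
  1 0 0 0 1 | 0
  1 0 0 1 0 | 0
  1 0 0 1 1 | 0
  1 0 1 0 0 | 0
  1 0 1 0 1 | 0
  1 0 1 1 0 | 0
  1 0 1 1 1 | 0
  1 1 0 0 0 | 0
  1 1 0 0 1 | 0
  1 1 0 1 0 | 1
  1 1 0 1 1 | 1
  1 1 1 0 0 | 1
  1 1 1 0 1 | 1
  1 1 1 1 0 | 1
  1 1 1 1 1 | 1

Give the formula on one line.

(((b | ~a) & (c | ((d & b) | ~a))) & a)

  ~a = 11111111111111110000000000000000
  (b | ~a) = 11111111111111110000000011111111
  (d & b) = 00000000001100110000000000110011
  ((d & b) | ~a) = 11111111111111110000000000110011
  (c | ((d & b) | ~a)) = 11111111111111110000111100111111
  ((b | ~a) & (c | ((d & b) | ~a))) = 11111111111111110000000000111111
  (((b | ~a) & (c | ((d & b) | ~a))) & a) = 00000000000000000000000000111111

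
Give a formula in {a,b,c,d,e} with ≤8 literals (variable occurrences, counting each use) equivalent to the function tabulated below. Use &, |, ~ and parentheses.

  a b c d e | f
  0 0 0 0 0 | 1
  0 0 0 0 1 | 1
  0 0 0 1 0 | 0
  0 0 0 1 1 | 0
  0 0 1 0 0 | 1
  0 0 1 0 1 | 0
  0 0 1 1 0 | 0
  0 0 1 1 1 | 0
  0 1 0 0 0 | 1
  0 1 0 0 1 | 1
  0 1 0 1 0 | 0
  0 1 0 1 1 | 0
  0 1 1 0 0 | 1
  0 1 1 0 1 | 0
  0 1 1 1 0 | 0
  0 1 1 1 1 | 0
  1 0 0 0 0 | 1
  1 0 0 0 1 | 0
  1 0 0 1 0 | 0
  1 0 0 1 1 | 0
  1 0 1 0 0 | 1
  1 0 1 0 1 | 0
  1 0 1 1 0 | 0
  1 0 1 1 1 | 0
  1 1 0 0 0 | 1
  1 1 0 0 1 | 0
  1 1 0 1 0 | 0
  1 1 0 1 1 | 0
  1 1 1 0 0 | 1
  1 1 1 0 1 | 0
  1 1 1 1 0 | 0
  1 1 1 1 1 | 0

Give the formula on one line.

  ~d = 11001100110011001100110011001100
  ~c = 11110000111100001111000011110000
  (~c | a) = 11110000111100001111111111111111
  ~a = 11111111111111110000000000000000
  ((~c | a) & ~a) = 11110000111100000000000000000000
  ~e = 10101010101010101010101010101010
  (((~c | a) & ~a) | ~e) = 11111010111110101010101010101010
  (d | (((~c | a) & ~a) | ~e)) = 11111011111110111011101110111011
  (~d & (d | (((~c | a) & ~a) | ~e))) = 11001000110010001000100010001000

(~d & (d | (((~c | a) & ~a) | ~e)))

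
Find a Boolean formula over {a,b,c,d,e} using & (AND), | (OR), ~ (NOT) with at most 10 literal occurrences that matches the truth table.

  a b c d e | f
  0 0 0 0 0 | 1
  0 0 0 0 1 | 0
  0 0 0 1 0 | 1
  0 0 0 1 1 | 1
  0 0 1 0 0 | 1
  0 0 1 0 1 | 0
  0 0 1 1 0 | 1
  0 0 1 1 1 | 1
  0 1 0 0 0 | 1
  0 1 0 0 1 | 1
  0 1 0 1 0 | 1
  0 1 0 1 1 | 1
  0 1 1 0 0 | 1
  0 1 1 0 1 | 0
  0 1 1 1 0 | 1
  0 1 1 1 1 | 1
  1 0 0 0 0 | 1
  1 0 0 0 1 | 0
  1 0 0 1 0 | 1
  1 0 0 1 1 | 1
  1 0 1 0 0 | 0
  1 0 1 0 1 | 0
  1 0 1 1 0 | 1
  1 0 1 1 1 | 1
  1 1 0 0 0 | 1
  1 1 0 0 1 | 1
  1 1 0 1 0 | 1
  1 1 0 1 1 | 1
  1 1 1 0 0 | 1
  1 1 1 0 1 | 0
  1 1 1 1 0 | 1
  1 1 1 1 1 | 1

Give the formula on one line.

(((~e | (d & c)) & (~c | ~a)) | (((~e | ~c) & b) | d))

  ~e = 10101010101010101010101010101010
  (d & c) = 00000011000000110000001100000011
  (~e | (d & c)) = 10101011101010111010101110101011
  ~c = 11110000111100001111000011110000
  ~a = 11111111111111110000000000000000
  (~c | ~a) = 11111111111111111111000011110000
  ((~e | (d & c)) & (~c | ~a)) = 10101011101010111010000010100000
  (~e | ~c) = 11111010111110101111101011111010
  ((~e | ~c) & b) = 00000000111110100000000011111010
  (((~e | ~c) & b) | d) = 00110011111110110011001111111011
  (((~e | (d & c)) & (~c | ~a)) | (((~e | ~c) & b) | d)) = 10111011111110111011001111111011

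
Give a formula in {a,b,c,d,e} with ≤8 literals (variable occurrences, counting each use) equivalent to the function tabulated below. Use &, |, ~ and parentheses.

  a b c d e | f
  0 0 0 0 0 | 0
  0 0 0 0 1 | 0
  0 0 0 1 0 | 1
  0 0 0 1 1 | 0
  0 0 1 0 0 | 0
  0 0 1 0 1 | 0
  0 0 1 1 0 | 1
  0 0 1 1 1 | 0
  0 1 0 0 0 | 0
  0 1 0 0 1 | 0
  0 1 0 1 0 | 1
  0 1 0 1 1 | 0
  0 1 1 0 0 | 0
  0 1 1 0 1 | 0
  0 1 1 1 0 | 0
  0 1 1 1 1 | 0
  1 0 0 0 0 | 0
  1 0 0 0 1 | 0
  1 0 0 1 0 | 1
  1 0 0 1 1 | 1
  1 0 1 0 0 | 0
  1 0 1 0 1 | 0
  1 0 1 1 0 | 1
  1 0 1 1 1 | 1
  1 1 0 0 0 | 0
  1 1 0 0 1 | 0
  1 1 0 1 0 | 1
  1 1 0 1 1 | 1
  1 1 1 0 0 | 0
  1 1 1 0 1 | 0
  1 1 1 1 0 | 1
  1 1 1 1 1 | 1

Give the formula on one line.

  ~d = 11001100110011001100110011001100
  (~d & b) = 00000000110011000000000011001100
  ~b = 11111111000000001111111100000000
  ~c = 11110000111100001111000011110000
  (~b | ~c) = 11111111111100001111111111110000
  ~e = 10101010101010101010101010101010
  ((~b | ~c) & ~e) = 10101010101000001010101010100000
  (a | ((~b | ~c) & ~e)) = 10101010101000001111111111111111
  ((~d & b) | (a | ((~b | ~c) & ~e))) = 10101010111011001111111111111111
  (((~d & b) | (a | ((~b | ~c) & ~e))) & d) = 00100010001000000011001100110011

(((~d & b) | (a | ((~b | ~c) & ~e))) & d)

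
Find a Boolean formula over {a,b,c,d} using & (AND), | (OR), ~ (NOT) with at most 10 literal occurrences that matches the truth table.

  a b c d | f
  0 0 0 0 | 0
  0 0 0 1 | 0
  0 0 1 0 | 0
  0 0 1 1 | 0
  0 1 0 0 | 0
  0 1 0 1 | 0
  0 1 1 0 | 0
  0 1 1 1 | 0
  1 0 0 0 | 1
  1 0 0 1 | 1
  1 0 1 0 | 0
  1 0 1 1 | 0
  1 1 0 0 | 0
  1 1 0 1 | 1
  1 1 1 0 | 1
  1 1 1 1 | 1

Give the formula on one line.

(((~c & (((~a | ~b) & ~d) | d)) & a) | ((a & c) & b))

  ~c = 1100110011001100
  ~a = 1111111100000000
  ~b = 1111000011110000
  (~a | ~b) = 1111111111110000
  ~d = 1010101010101010
  ((~a | ~b) & ~d) = 1010101010100000
  (((~a | ~b) & ~d) | d) = 1111111111110101
  (~c & (((~a | ~b) & ~d) | d)) = 1100110011000100
  ((~c & (((~a | ~b) & ~d) | d)) & a) = 0000000011000100
  (a & c) = 0000000000110011
  ((a & c) & b) = 0000000000000011
  (((~c & (((~a | ~b) & ~d) | d)) & a) | ((a & c) & b)) = 0000000011000111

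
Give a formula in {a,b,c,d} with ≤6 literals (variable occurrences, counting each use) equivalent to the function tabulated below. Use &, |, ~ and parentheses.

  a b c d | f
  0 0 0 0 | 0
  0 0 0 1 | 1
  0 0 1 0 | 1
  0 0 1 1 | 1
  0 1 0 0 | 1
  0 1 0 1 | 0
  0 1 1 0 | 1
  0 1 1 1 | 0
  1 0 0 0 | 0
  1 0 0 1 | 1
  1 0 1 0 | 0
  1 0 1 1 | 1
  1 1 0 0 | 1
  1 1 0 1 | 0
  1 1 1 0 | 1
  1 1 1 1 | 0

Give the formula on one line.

  ~a = 1111111100000000
  (~a & c) = 0011001100000000
  ((~a & c) | d) = 0111011101010101
  ~b = 1111000011110000
  (((~a & c) | d) & ~b) = 0111000001010000
  ~d = 1010101010101010
  (~d & b) = 0000101000001010
  ((((~a & c) | d) & ~b) | (~d & b)) = 0111101001011010

((((~a & c) | d) & ~b) | (~d & b))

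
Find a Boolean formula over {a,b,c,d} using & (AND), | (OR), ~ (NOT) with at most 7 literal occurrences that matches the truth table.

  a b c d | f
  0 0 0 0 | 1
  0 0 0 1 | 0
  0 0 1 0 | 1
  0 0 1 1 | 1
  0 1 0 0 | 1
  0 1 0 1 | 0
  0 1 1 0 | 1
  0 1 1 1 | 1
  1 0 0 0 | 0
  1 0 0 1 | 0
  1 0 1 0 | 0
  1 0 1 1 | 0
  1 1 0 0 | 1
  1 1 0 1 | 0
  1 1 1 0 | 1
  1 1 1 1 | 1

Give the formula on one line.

((~a | b) & (c | ~d))

  ~a = 1111111100000000
  (~a | b) = 1111111100001111
  ~d = 1010101010101010
  (c | ~d) = 1011101110111011
  ((~a | b) & (c | ~d)) = 1011101100001011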